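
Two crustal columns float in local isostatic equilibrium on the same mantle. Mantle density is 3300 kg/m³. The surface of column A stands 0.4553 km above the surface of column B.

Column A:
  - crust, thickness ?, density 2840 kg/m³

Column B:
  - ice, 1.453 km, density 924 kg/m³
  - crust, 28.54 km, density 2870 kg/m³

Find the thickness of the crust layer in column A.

Take the compensation level at the base of the deeper column (depth z_c below the surface of column A) and equate Σ ρ_i t_i down to z_c; mantle fills any gap and the z_c terms cancel.
Column A: x×2840 + (z_c − 0 − x)×3300
Column B: 0.4553×0 + 1.453×924 + 28.54×2870 + (z_c − 0.4553 − 29.993)×3300
The z_c×3300 term appears on both sides and cancels. Collect the known terms of each column as K = Σ(ρt)_known − 3300 × (depth of known layers): K_A = 0 − 3300×0 = 0; K_B = 83252.372 − 3300×(0.4553 + 29.993) = −17227.018.
Balance: K_A − x×(3300 − 2840) = K_B, so x = (K_A − K_B)/(3300 − 2840) = 17227/460 = 37.5 km.

37.5 km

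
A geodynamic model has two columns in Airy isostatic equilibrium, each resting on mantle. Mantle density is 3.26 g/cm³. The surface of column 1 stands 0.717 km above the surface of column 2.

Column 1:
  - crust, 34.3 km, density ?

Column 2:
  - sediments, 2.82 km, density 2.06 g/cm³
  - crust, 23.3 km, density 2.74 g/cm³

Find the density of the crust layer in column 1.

2.74 g/cm³

Take the compensation level at the base of the deeper column (depth z_c below the surface of column 1) and equate Σ ρ_i t_i down to z_c; mantle fills any gap and the z_c terms cancel.
Column 1: 34.3×ρ + (z_c − 34.3)×3.26
Column 2: 0.717×0 + 2.82×2.06 + 23.3×2.74 + (z_c − 0.717 − 26.12)×3.26
The z_c×3.26 term appears on both sides and cancels. Collect the known terms of each column as K = Σ(ρt)_known − 3.26 × (depth of known layers): K_1 = 0 − 3.26×34.3 = −111.818; K_2 = 69.6512 − 3.26×(0.717 + 26.12) = −17.83742.
Balance: K_1 + 34.3×ρ = K_2, so ρ = (K_2 − K_1)/34.3 = 93.9806/34.3 = 2.74 g/cm³.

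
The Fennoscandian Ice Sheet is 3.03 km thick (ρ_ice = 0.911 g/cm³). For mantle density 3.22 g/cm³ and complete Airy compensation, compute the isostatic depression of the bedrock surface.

0.857 km

Balancing pressure at the compensation depth: the ice load ρ_ice t is balanced by mantle displaced below, ρ_m s.
s = t ρ_ice / ρ_m = 3.03 km × 0.911/3.22 = 0.857 km.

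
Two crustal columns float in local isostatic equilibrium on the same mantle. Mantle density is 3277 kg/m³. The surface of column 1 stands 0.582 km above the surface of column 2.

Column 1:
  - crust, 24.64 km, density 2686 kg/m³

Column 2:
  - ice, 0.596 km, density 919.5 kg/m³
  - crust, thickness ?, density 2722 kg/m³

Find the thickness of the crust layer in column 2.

20.3 km

Take the compensation level at the base of the deeper column (depth z_c below the surface of column 1) and equate Σ ρ_i t_i down to z_c; mantle fills any gap and the z_c terms cancel.
Column 1: 24.64×2686 + (z_c − 24.64)×3277
Column 2: 0.582×0 + 0.596×919.5 + x×2722 + (z_c − 0.582 − 0.596 − x)×3277
The z_c×3277 term appears on both sides and cancels. Collect the known terms of each column as K = Σ(ρt)_known − 3277 × (depth of known layers): K_1 = 66183.04 − 3277×24.64 = −14562.24; K_2 = 548.022 − 3277×(0.582 + 0.596) = −3312.284.
Balance: K_1 = K_2 − x×(3277 − 2722), so x = (K_2 − K_1)/(3277 − 2722) = 11250/555 = 20.3 km.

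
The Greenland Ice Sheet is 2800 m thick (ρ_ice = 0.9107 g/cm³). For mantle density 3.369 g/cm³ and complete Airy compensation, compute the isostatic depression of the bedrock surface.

757 m

In Airy isostatic equilibrium: the ice load ρ_ice t is balanced by mantle displaced below, ρ_m s.
s = t ρ_ice / ρ_m = 2800 m × 0.9107/3.369 = 757 m.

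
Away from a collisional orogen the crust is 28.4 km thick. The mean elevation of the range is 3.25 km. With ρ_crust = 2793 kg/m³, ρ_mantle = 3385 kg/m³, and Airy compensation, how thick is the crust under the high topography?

47 km

Root depth r = h ρ_c / (ρ_m − ρ_c) = 3.25 km × 2793 / 592 = 15.33 km.
Total thickness = T + h + r = 28.4 km + 3.25 km + 15.33 km = 47 km.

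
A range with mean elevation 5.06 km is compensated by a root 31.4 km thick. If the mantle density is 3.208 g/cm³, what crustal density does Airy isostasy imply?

2.76 g/cm³

ρ_c h = (ρ_m − ρ_c) r → ρ_c (h + r) = ρ_m r → ρ_c = ρ_m r / (h + r).
ρ_c = 3.208 × 31.4 km / (5.06 km + 31.4 km) = 2.76 g/cm³.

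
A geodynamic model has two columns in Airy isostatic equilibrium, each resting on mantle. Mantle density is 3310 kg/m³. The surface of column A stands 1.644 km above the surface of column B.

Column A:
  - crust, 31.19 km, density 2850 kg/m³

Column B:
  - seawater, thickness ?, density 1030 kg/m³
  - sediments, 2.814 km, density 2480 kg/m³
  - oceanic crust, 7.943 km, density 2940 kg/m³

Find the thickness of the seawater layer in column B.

Take the compensation level at the base of the deeper column (depth z_c below the surface of column A) and equate Σ ρ_i t_i down to z_c; mantle fills any gap and the z_c terms cancel.
Column A: 31.19×2850 + (z_c − 31.19)×3310
Column B: 1.644×0 + x×1030 + 2.814×2480 + 7.943×2940 + (z_c − 1.644 − 10.757 − x)×3310
The z_c×3310 term appears on both sides and cancels. Collect the known terms of each column as K = Σ(ρt)_known − 3310 × (depth of known layers): K_A = 88891.5 − 3310×31.19 = −14347.4; K_B = 30331.14 − 3310×(1.644 + 10.757) = −10716.17.
Balance: K_A = K_B − x×(3310 − 1030), so x = (K_B − K_A)/(3310 − 1030) = 3631.23/2280 = 1.59 km.

1.59 km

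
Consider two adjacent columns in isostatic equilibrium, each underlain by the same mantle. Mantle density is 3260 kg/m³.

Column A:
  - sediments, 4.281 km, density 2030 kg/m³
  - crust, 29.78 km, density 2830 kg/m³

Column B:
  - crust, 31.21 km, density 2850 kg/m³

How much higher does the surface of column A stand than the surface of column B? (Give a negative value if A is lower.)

For any compensation level in the mantle, the mantle terms cancel and isostasy reduces to e = (Σt_A − Σt_B) − (Σ(ρt)_A − Σ(ρt)_B) / ρ_m.
Σt_A = 34.061 km; Σt_B = 31.21 km; Σ(ρt)_A = 92967.83; Σ(ρt)_B = 88948.5 (in km·kg/m³).
e = (34.061 − 31.21) − (92967.83 − 88948.5) / 3260 = 1.62 km.

1.62 km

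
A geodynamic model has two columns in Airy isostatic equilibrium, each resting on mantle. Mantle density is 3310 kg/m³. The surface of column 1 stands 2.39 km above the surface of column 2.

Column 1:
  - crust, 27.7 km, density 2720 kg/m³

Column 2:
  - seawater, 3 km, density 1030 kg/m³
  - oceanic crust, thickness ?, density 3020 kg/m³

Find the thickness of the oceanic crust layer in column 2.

Take the compensation level at the base of the deeper column (depth z_c below the surface of column 1) and equate Σ ρ_i t_i down to z_c; mantle fills any gap and the z_c terms cancel.
Column 1: 27.7×2720 + (z_c − 27.7)×3310
Column 2: 2.39×0 + 3×1030 + x×3020 + (z_c − 2.39 − 3 − x)×3310
The z_c×3310 term appears on both sides and cancels. Collect the known terms of each column as K = Σ(ρt)_known − 3310 × (depth of known layers): K_1 = 75344 − 3310×27.7 = −16343; K_2 = 3090 − 3310×(2.39 + 3) = −14750.9.
Balance: K_1 = K_2 − x×(3310 − 3020), so x = (K_2 − K_1)/(3310 − 3020) = 1592.1/290 = 5.49 km.

5.49 km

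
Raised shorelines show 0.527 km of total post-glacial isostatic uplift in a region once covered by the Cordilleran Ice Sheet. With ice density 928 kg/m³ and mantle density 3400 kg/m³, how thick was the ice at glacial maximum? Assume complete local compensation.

u = t ρ_ice/ρ_m → t = u ρ_m/ρ_ice = 0.527 km × 3400/928 = 1.93 km.

1.93 km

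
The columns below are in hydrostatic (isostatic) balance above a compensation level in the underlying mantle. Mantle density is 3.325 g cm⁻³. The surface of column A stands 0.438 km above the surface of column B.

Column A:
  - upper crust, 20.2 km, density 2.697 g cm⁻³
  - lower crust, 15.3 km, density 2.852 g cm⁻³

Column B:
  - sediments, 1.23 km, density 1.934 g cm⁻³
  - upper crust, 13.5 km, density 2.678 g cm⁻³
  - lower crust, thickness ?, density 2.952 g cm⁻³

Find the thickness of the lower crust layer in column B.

21.5 km

Take the compensation level at the base of the deeper column (depth z_c below the surface of column A) and equate Σ ρ_i t_i down to z_c; mantle fills any gap and the z_c terms cancel.
Column A: 20.2×2.697 + 15.3×2.852 + (z_c − 35.5)×3.325
Column B: 0.438×0 + 1.23×1.934 + 13.5×2.678 + x×2.952 + (z_c − 0.438 − 14.73 − x)×3.325
The z_c×3.325 term appears on both sides and cancels. Collect the known terms of each column as K = Σ(ρt)_known − 3.325 × (depth of known layers): K_A = 98.115 − 3.325×35.5 = −19.9225; K_B = 38.53182 − 3.325×(0.438 + 14.73) = −11.90178.
Balance: K_A = K_B − x×(3.325 − 2.952), so x = (K_B − K_A)/(3.325 − 2.952) = 8.02072/0.373 = 21.5 km.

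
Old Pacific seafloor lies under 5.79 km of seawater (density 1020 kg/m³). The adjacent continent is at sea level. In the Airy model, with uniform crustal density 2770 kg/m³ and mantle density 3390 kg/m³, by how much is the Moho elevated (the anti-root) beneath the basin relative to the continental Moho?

16.3 km

By Archimedes' principle applied to the lithosphere: replacing crust with seawater at the top is compensated by replacing crust with mantle at the base: d (ρ_c − ρ_w) = a (ρ_m − ρ_c).
a = d (ρ_c − ρ_w)/(ρ_m − ρ_c) = 5.79 km × 1750/620 = 16.3 km.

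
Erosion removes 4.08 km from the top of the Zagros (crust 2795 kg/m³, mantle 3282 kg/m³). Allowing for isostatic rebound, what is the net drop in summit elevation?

0.605 km

Rebound u = e ρ_c/ρ_m = 4.08 km × 2795/3282 = 3.475 km.
Net surface drop = e − u = 4.08 km − 3.475 km = e (ρ_m − ρ_c)/ρ_m = 0.605 km.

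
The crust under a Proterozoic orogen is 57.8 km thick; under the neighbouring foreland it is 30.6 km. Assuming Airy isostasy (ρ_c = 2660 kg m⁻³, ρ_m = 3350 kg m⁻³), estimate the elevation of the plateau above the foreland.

Excess crust Δ = 57.8 km − 30.6 km = 27.2 km, split between elevation h and root r with h + r = Δ.
Airy balance ρ_c h = (ρ_m − ρ_c) r gives r = h ρ_c/(ρ_m − ρ_c), so h (1 + ρ_c/(ρ_m − ρ_c)) = Δ, i.e. h = Δ (ρ_m − ρ_c)/ρ_m.
h = 27.2 km × 690/3350 = 5.6 km.

5.6 km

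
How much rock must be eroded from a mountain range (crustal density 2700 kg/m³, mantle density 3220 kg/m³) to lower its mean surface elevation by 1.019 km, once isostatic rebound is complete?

Net drop Δ = e − u = e − e ρ_c/ρ_m = e (ρ_m − ρ_c)/ρ_m.
e = Δ ρ_m/(ρ_m − ρ_c) = 1.019 km × 3220/520 = 6.31 km.

6.31 km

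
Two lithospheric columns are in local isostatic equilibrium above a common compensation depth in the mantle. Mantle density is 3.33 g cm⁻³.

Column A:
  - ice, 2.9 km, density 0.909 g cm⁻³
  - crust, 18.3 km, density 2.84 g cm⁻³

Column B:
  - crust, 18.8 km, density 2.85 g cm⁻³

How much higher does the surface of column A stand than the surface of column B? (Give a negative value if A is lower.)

For any compensation level in the mantle, the mantle terms cancel and isostasy reduces to e = (Σt_A − Σt_B) − (Σ(ρt)_A − Σ(ρt)_B) / ρ_m.
Σt_A = 21.2 km; Σt_B = 18.8 km; Σ(ρt)_A = 54.6081; Σ(ρt)_B = 53.58 (in km·g cm⁻³).
e = (21.2 − 18.8) − (54.6081 − 53.58) / 3.33 = 2.09 km.

2.09 km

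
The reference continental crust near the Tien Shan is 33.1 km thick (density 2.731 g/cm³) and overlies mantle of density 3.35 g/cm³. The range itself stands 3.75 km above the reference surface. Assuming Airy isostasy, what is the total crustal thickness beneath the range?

53.4 km

Root depth r = h ρ_c / (ρ_m − ρ_c) = 3.75 km × 2.731 / 0.619 = 16.54 km.
Total thickness = T + h + r = 33.1 km + 3.75 km + 16.54 km = 53.4 km.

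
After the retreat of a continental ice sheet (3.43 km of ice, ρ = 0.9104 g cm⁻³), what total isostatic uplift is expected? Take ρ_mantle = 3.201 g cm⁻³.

Removing the load lets mantle flow back in; uplift u satisfies ρ_ice t = ρ_m u.
u = t ρ_ice/ρ_m = 3.43 km × 0.9104/3.201 = 0.976 km.

0.976 km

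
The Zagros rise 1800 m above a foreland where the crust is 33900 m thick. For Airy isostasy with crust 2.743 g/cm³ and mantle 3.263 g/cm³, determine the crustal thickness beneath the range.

45200 m

Root depth r = h ρ_c / (ρ_m − ρ_c) = 1800 m × 2.743 / 0.52 = 9495 m.
Total thickness = T + h + r = 33900 m + 1800 m + 9495 m = 45200 m.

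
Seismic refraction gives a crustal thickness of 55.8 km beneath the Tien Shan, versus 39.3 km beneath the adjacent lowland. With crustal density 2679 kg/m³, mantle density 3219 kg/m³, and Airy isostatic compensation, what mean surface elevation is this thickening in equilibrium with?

2.77 km

Excess crust Δ = 55.8 km − 39.3 km = 16.5 km, split between elevation h and root r with h + r = Δ.
Airy balance ρ_c h = (ρ_m − ρ_c) r gives r = h ρ_c/(ρ_m − ρ_c), so h (1 + ρ_c/(ρ_m − ρ_c)) = Δ, i.e. h = Δ (ρ_m − ρ_c)/ρ_m.
h = 16.5 km × 540/3219 = 2.77 km.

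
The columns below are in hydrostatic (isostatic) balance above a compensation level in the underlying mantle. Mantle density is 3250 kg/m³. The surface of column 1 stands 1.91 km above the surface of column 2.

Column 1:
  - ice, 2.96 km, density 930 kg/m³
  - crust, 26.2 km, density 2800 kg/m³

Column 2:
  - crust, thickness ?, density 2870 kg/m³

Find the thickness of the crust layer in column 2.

32.8 km

Take the compensation level at the base of the deeper column (depth z_c below the surface of column 1) and equate Σ ρ_i t_i down to z_c; mantle fills any gap and the z_c terms cancel.
Column 1: 2.96×930 + 26.2×2800 + (z_c − 29.16)×3250
Column 2: 1.91×0 + x×2870 + (z_c − 1.91 − 0 − x)×3250
The z_c×3250 term appears on both sides and cancels. Collect the known terms of each column as K = Σ(ρt)_known − 3250 × (depth of known layers): K_1 = 76112.8 − 3250×29.16 = −18657.2; K_2 = 0 − 3250×(1.91 + 0) = −6207.5.
Balance: K_1 = K_2 − x×(3250 − 2870), so x = (K_2 − K_1)/(3250 − 2870) = 12449.7/380 = 32.8 km.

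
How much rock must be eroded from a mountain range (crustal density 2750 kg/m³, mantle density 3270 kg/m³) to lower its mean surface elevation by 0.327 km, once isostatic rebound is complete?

Net drop Δ = e − u = e − e ρ_c/ρ_m = e (ρ_m − ρ_c)/ρ_m.
e = Δ ρ_m/(ρ_m − ρ_c) = 0.327 km × 3270/520 = 2.06 km.

2.06 km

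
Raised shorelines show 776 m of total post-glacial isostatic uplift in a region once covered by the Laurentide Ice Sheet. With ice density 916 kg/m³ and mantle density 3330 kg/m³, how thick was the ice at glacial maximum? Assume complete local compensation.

u = t ρ_ice/ρ_m → t = u ρ_m/ρ_ice = 776 m × 3330/916 = 2820 m.

2820 m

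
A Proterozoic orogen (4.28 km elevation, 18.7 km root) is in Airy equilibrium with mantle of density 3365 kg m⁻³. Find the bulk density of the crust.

ρ_c h = (ρ_m − ρ_c) r → ρ_c (h + r) = ρ_m r → ρ_c = ρ_m r / (h + r).
ρ_c = 3365 × 18.7 km / (4.28 km + 18.7 km) = 2740 kg m⁻³.

2740 kg m⁻³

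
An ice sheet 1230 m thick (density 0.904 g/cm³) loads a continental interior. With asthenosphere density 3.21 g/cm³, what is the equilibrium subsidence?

346 m

By Archimedes' principle applied to the lithosphere: the ice load ρ_ice t is balanced by mantle displaced below, ρ_m s.
s = t ρ_ice / ρ_m = 1230 m × 0.904/3.21 = 346 m.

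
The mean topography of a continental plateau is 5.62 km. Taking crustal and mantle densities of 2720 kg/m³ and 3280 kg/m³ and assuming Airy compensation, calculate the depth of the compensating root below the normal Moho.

Isostatic balance requires: the weight of the topography is balanced by the buoyancy of the root, ρ_c h = (ρ_m − ρ_c) r.
r = h · ρ_c / (ρ_m − ρ_c) = 5.62 km × 2720 / (3280 − 2720) = 27.3 km.

27.3 km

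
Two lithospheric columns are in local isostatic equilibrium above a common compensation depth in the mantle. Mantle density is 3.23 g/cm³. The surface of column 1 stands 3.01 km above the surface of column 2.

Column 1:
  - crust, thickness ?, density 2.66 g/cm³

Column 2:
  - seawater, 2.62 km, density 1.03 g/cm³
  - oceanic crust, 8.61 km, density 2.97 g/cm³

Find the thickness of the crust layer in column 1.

Take the compensation level at the base of the deeper column (depth z_c below the surface of column 1) and equate Σ ρ_i t_i down to z_c; mantle fills any gap and the z_c terms cancel.
Column 1: x×2.66 + (z_c − 0 − x)×3.23
Column 2: 3.01×0 + 2.62×1.03 + 8.61×2.97 + (z_c − 3.01 − 11.23)×3.23
The z_c×3.23 term appears on both sides and cancels. Collect the known terms of each column as K = Σ(ρt)_known − 3.23 × (depth of known layers): K_1 = 0 − 3.23×0 = 0; K_2 = 28.2703 − 3.23×(3.01 + 11.23) = −17.7249.
Balance: K_1 − x×(3.23 − 2.66) = K_2, so x = (K_1 − K_2)/(3.23 − 2.66) = 17.7249/0.57 = 31.1 km.

31.1 km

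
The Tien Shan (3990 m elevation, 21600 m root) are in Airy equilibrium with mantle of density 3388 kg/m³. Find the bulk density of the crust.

2860 kg/m³

ρ_c h = (ρ_m − ρ_c) r → ρ_c (h + r) = ρ_m r → ρ_c = ρ_m r / (h + r).
ρ_c = 3388 × 21600 m / (3990 m + 21600 m) = 2860 kg/m³.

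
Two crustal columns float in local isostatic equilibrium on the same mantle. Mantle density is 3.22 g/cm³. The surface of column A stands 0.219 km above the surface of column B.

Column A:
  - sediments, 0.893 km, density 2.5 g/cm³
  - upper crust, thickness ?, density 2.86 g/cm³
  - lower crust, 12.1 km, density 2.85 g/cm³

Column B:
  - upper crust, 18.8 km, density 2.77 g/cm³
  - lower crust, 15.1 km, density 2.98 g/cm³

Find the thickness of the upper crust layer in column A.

21.3 km

Take the compensation level at the base of the deeper column (depth z_c below the surface of column A) and equate Σ ρ_i t_i down to z_c; mantle fills any gap and the z_c terms cancel.
Column A: 0.893×2.5 + x×2.86 + 12.1×2.85 + (z_c − 12.993 − x)×3.22
Column B: 0.219×0 + 18.8×2.77 + 15.1×2.98 + (z_c − 0.219 − 33.9)×3.22
The z_c×3.22 term appears on both sides and cancels. Collect the known terms of each column as K = Σ(ρt)_known − 3.22 × (depth of known layers): K_A = 36.7175 − 3.22×12.993 = −5.11996; K_B = 97.074 − 3.22×(0.219 + 33.9) = −12.78918.
Balance: K_A − x×(3.22 − 2.86) = K_B, so x = (K_A − K_B)/(3.22 − 2.86) = 7.66922/0.36 = 21.3 km.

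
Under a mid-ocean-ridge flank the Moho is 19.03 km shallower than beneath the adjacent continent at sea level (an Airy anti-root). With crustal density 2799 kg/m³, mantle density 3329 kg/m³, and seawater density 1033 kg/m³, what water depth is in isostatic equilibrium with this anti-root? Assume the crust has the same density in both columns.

Replacing a thickness d of crust by seawater at the top must be balanced by replacing crust with mantle at the base: d (ρ_c − ρ_w) = a (ρ_m − ρ_c).
d = a (ρ_m − ρ_c)/(ρ_c − ρ_w) = 19.03 km × 530/1766 = 5.71 km.

5.71 km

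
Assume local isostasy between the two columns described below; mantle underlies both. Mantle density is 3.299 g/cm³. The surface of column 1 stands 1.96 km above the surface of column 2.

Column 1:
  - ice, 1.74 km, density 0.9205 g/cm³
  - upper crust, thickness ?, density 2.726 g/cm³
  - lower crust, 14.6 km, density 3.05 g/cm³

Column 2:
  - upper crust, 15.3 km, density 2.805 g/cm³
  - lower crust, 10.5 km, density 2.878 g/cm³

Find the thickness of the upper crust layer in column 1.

Take the compensation level at the base of the deeper column (depth z_c below the surface of column 1) and equate Σ ρ_i t_i down to z_c; mantle fills any gap and the z_c terms cancel.
Column 1: 1.74×0.9205 + x×2.726 + 14.6×3.05 + (z_c − 16.34 − x)×3.299
Column 2: 1.96×0 + 15.3×2.805 + 10.5×2.878 + (z_c − 1.96 − 25.8)×3.299
The z_c×3.299 term appears on both sides and cancels. Collect the known terms of each column as K = Σ(ρt)_known − 3.299 × (depth of known layers): K_1 = 46.13167 − 3.299×16.34 = −7.77399; K_2 = 73.1355 − 3.299×(1.96 + 25.8) = −18.44474.
Balance: K_1 − x×(3.299 − 2.726) = K_2, so x = (K_1 − K_2)/(3.299 − 2.726) = 10.6707/0.573 = 18.6 km.

18.6 km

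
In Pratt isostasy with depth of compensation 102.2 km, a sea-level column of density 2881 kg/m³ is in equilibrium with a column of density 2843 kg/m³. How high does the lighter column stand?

1.37 km

ρ_ref D = ρ (D + h) → h = D (ρ_ref − ρ)/ρ.
h = 102.2 km × (2881 − 2843)/2843 = 1.37 km.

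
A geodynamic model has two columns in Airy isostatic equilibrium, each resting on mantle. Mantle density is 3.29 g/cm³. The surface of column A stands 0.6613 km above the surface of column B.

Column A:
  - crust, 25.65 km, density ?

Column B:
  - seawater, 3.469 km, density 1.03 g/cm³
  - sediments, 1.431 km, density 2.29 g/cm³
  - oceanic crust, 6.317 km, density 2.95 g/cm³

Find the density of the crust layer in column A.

Take the compensation level at the base of the deeper column (depth z_c below the surface of column A) and equate Σ ρ_i t_i down to z_c; mantle fills any gap and the z_c terms cancel.
Column A: 25.65×ρ + (z_c − 25.65)×3.29
Column B: 0.6613×0 + 3.469×1.03 + 1.431×2.29 + 6.317×2.95 + (z_c − 0.6613 − 11.217)×3.29
The z_c×3.29 term appears on both sides and cancels. Collect the known terms of each column as K = Σ(ρt)_known − 3.29 × (depth of known layers): K_A = 0 − 3.29×25.65 = −84.3885; K_B = 25.48521 − 3.29×(0.6613 + 11.217) = −13.594397.
Balance: K_A + 25.65×ρ = K_B, so ρ = (K_B − K_A)/25.65 = 70.7941/25.65 = 2.76 g/cm³.

2.76 g/cm³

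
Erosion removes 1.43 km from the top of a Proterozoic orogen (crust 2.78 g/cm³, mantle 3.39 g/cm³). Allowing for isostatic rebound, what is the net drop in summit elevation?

Rebound u = e ρ_c/ρ_m = 1.43 km × 2.78/3.39 = 1.173 km.
Net surface drop = e − u = 1.43 km − 1.173 km = e (ρ_m − ρ_c)/ρ_m = 0.257 km.

0.257 km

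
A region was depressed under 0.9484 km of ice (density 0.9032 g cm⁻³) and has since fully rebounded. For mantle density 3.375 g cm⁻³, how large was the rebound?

Removing the load lets mantle flow back in; uplift u satisfies ρ_ice t = ρ_m u.
u = t ρ_ice/ρ_m = 0.9484 km × 0.9032/3.375 = 0.254 km.

0.254 km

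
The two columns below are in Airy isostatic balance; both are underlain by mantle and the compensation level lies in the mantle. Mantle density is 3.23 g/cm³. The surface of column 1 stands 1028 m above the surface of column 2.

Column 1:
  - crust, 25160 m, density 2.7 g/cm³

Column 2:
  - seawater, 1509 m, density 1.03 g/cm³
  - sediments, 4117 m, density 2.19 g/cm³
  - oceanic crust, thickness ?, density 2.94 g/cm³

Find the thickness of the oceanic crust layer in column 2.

8320 m

Take the compensation level at the base of the deeper column (depth z_c below the surface of column 1) and equate Σ ρ_i t_i down to z_c; mantle fills any gap and the z_c terms cancel.
Column 1: 25160×2.7 + (z_c − 25160)×3.23
Column 2: 1028×0 + 1509×1.03 + 4117×2.19 + x×2.94 + (z_c − 1028 − 5626 − x)×3.23
The z_c×3.23 term appears on both sides and cancels. Collect the known terms of each column as K = Σ(ρt)_known − 3.23 × (depth of known layers): K_1 = 67932 − 3.23×25160 = −13334.8; K_2 = 10570.5 − 3.23×(1028 + 5626) = −10921.92.
Balance: K_1 = K_2 − x×(3.23 − 2.94), so x = (K_2 − K_1)/(3.23 − 2.94) = 2412.88/0.29 = 8320 m.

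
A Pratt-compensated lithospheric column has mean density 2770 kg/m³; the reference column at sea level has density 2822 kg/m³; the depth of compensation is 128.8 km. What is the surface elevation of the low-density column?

ρ_ref D = ρ (D + h) → h = D (ρ_ref − ρ)/ρ.
h = 128.8 km × (2822 − 2770)/2770 = 2.42 km.

2.42 km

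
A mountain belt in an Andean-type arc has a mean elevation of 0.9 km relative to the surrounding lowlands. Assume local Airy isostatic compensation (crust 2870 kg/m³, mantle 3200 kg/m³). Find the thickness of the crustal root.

7.83 km

Equating mass per unit area of the two columns: the weight of the topography is balanced by the buoyancy of the root, ρ_c h = (ρ_m − ρ_c) r.
r = h · ρ_c / (ρ_m − ρ_c) = 0.9 km × 2870 / (3200 − 2870) = 7.83 km.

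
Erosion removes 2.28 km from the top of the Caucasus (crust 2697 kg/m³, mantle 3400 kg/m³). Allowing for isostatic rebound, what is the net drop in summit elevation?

Rebound u = e ρ_c/ρ_m = 2.28 km × 2697/3400 = 1.809 km.
Net surface drop = e − u = 2.28 km − 1.809 km = e (ρ_m − ρ_c)/ρ_m = 0.471 km.

0.471 km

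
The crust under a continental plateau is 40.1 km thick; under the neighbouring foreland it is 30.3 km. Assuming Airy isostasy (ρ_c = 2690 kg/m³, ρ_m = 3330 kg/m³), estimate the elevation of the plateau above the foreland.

1.88 km

Excess crust Δ = 40.1 km − 30.3 km = 9.8 km, split between elevation h and root r with h + r = Δ.
Airy balance ρ_c h = (ρ_m − ρ_c) r gives r = h ρ_c/(ρ_m − ρ_c), so h (1 + ρ_c/(ρ_m − ρ_c)) = Δ, i.e. h = Δ (ρ_m − ρ_c)/ρ_m.
h = 9.8 km × 640/3330 = 1.88 km.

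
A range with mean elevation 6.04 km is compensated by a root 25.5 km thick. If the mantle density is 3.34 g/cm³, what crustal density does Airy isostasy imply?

ρ_c h = (ρ_m − ρ_c) r → ρ_c (h + r) = ρ_m r → ρ_c = ρ_m r / (h + r).
ρ_c = 3.34 × 25.5 km / (6.04 km + 25.5 km) = 2.7 g/cm³.

2.7 g/cm³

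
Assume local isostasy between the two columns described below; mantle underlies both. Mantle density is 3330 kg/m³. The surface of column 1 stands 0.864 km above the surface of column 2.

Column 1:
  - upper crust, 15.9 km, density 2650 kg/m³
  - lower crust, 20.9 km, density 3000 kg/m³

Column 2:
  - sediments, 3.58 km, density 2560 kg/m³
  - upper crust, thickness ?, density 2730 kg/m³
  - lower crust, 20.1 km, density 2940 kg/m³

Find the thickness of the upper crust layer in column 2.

7.06 km

Take the compensation level at the base of the deeper column (depth z_c below the surface of column 1) and equate Σ ρ_i t_i down to z_c; mantle fills any gap and the z_c terms cancel.
Column 1: 15.9×2650 + 20.9×3000 + (z_c − 36.8)×3330
Column 2: 0.864×0 + 3.58×2560 + x×2730 + 20.1×2940 + (z_c − 0.864 − 23.68 − x)×3330
The z_c×3330 term appears on both sides and cancels. Collect the known terms of each column as K = Σ(ρt)_known − 3330 × (depth of known layers): K_1 = 104835 − 3330×36.8 = −17709; K_2 = 68258.8 − 3330×(0.864 + 23.68) = −13472.72.
Balance: K_1 = K_2 − x×(3330 − 2730), so x = (K_2 − K_1)/(3330 − 2730) = 4236.28/600 = 7.06 km.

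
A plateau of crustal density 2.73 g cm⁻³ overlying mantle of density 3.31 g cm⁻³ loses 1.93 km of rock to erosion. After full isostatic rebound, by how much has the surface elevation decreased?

0.338 km

Rebound u = e ρ_c/ρ_m = 1.93 km × 2.73/3.31 = 1.592 km.
Net surface drop = e − u = 1.93 km − 1.592 km = e (ρ_m − ρ_c)/ρ_m = 0.338 km.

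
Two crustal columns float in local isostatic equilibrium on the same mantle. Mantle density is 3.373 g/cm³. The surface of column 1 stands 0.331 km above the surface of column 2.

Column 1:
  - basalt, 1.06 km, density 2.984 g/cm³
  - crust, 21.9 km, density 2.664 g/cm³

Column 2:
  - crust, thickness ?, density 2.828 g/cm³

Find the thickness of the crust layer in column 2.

Take the compensation level at the base of the deeper column (depth z_c below the surface of column 1) and equate Σ ρ_i t_i down to z_c; mantle fills any gap and the z_c terms cancel.
Column 1: 1.06×2.984 + 21.9×2.664 + (z_c − 22.96)×3.373
Column 2: 0.331×0 + x×2.828 + (z_c − 0.331 − 0 − x)×3.373
The z_c×3.373 term appears on both sides and cancels. Collect the known terms of each column as K = Σ(ρt)_known − 3.373 × (depth of known layers): K_1 = 61.50464 − 3.373×22.96 = −15.93944; K_2 = 0 − 3.373×(0.331 + 0) = −1.116463.
Balance: K_1 = K_2 − x×(3.373 − 2.828), so x = (K_2 − K_1)/(3.373 − 2.828) = 14.823/0.545 = 27.2 km.

27.2 km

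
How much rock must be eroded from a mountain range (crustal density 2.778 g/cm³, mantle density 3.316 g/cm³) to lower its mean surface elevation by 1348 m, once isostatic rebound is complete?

8310 m

Net drop Δ = e − u = e − e ρ_c/ρ_m = e (ρ_m − ρ_c)/ρ_m.
e = Δ ρ_m/(ρ_m − ρ_c) = 1348 m × 3.316/0.538 = 8310 m.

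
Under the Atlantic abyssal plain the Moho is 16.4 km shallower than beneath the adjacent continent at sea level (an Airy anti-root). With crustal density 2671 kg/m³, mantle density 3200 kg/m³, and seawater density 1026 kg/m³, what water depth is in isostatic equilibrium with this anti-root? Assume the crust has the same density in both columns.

5.27 km

Replacing a thickness d of crust by seawater at the top must be balanced by replacing crust with mantle at the base: d (ρ_c − ρ_w) = a (ρ_m − ρ_c).
d = a (ρ_m − ρ_c)/(ρ_c − ρ_w) = 16.4 km × 529/1645 = 5.27 km.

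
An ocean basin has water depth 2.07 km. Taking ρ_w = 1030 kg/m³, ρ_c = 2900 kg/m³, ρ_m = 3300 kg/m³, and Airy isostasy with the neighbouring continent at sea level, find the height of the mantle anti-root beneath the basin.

9.68 km

Equating mass per unit area of the two columns: replacing crust with seawater at the top is compensated by replacing crust with mantle at the base: d (ρ_c − ρ_w) = a (ρ_m − ρ_c).
a = d (ρ_c − ρ_w)/(ρ_m − ρ_c) = 2.07 km × 1870/400 = 9.68 km.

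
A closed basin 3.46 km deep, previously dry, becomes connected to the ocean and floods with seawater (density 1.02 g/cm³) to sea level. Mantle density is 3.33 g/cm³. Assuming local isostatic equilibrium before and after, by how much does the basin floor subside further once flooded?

1.53 km

After flooding the water column is d + s deep. Its weight must equal the weight of mantle displaced by the extra subsidence s: (d + s) ρ_w = s ρ_m.
s = d ρ_w / (ρ_m − ρ_w) = 3.46 km × 1.02/(3.33 − 1.02) = 1.53 km.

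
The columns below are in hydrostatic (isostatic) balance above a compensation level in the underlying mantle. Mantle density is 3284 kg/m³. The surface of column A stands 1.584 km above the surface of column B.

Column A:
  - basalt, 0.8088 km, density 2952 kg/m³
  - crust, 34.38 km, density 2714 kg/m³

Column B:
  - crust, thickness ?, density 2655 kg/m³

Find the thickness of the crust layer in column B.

23.3 km

Take the compensation level at the base of the deeper column (depth z_c below the surface of column A) and equate Σ ρ_i t_i down to z_c; mantle fills any gap and the z_c terms cancel.
Column A: 0.8088×2952 + 34.38×2714 + (z_c − 35.1888)×3284
Column B: 1.584×0 + x×2655 + (z_c − 1.584 − 0 − x)×3284
The z_c×3284 term appears on both sides and cancels. Collect the known terms of each column as K = Σ(ρt)_known − 3284 × (depth of known layers): K_A = 95694.8976 − 3284×35.1888 = −19865.1216; K_B = 0 − 3284×(1.584 + 0) = −5201.856.
Balance: K_A = K_B − x×(3284 − 2655), so x = (K_B − K_A)/(3284 − 2655) = 14663.3/629 = 23.3 km.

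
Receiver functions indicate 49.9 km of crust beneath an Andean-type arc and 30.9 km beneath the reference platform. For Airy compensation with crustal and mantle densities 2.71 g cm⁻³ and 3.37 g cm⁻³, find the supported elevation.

Excess crust Δ = 49.9 km − 30.9 km = 19 km, split between elevation h and root r with h + r = Δ.
Airy balance ρ_c h = (ρ_m − ρ_c) r gives r = h ρ_c/(ρ_m − ρ_c), so h (1 + ρ_c/(ρ_m − ρ_c)) = Δ, i.e. h = Δ (ρ_m − ρ_c)/ρ_m.
h = 19 km × 0.66/3.37 = 3.72 km.

3.72 km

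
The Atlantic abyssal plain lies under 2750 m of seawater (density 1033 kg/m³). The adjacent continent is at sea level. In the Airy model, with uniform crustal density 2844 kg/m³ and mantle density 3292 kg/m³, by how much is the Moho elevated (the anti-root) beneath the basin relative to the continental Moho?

Isostatic balance requires: replacing crust with seawater at the top is compensated by replacing crust with mantle at the base: d (ρ_c − ρ_w) = a (ρ_m − ρ_c).
a = d (ρ_c − ρ_w)/(ρ_m − ρ_c) = 2750 m × 1811/448 = 11100 m.

11100 m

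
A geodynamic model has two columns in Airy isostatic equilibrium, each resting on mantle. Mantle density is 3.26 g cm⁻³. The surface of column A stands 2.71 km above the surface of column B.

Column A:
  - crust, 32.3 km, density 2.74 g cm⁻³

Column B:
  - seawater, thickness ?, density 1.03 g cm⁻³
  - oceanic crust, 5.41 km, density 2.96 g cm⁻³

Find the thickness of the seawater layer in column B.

Take the compensation level at the base of the deeper column (depth z_c below the surface of column A) and equate Σ ρ_i t_i down to z_c; mantle fills any gap and the z_c terms cancel.
Column A: 32.3×2.74 + (z_c − 32.3)×3.26
Column B: 2.71×0 + x×1.03 + 5.41×2.96 + (z_c − 2.71 − 5.41 − x)×3.26
The z_c×3.26 term appears on both sides and cancels. Collect the known terms of each column as K = Σ(ρt)_known − 3.26 × (depth of known layers): K_A = 88.502 − 3.26×32.3 = −16.796; K_B = 16.0136 − 3.26×(2.71 + 5.41) = −10.4576.
Balance: K_A = K_B − x×(3.26 − 1.03), so x = (K_B − K_A)/(3.26 − 1.03) = 6.3384/2.23 = 2.84 km.

2.84 km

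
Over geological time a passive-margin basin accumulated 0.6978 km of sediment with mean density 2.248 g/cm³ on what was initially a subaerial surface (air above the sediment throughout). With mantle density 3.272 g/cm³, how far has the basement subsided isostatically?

Subaerial load: s = t ρ_sed / ρ_m = 0.6978 km × 2.248/3.272 = 0.479 km.

0.479 km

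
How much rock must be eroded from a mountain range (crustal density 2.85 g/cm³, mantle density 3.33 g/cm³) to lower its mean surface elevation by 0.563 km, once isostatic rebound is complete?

3.91 km

Net drop Δ = e − u = e − e ρ_c/ρ_m = e (ρ_m − ρ_c)/ρ_m.
e = Δ ρ_m/(ρ_m − ρ_c) = 0.563 km × 3.33/0.48 = 3.91 km.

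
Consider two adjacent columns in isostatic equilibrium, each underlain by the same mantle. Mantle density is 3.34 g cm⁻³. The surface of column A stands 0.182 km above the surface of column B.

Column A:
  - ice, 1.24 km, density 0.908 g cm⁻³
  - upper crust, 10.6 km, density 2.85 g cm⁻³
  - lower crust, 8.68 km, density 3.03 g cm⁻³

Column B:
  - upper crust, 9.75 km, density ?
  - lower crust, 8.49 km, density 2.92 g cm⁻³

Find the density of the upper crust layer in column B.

Take the compensation level at the base of the deeper column (depth z_c below the surface of column A) and equate Σ ρ_i t_i down to z_c; mantle fills any gap and the z_c terms cancel.
Column A: 1.24×0.908 + 10.6×2.85 + 8.68×3.03 + (z_c − 20.52)×3.34
Column B: 0.182×0 + 9.75×ρ + 8.49×2.92 + (z_c − 0.182 − 18.24)×3.34
The z_c×3.34 term appears on both sides and cancels. Collect the known terms of each column as K = Σ(ρt)_known − 3.34 × (depth of known layers): K_A = 57.63632 − 3.34×20.52 = −10.90048; K_B = 24.7908 − 3.34×(0.182 + 18.24) = −36.73868.
Balance: K_A = K_B + 9.75×ρ, so ρ = (K_A − K_B)/9.75 = 25.8382/9.75 = 2.65 g cm⁻³.

2.65 g cm⁻³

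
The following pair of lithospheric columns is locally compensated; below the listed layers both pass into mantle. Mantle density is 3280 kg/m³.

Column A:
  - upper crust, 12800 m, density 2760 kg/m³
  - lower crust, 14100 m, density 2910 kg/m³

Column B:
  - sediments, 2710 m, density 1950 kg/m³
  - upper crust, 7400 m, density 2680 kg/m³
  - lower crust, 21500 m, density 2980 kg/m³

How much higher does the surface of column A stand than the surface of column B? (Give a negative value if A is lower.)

−799 m

For any compensation level in the mantle, the mantle terms cancel and isostasy reduces to e = (Σt_A − Σt_B) − (Σ(ρt)_A − Σ(ρt)_B) / ρ_m.
Σt_A = 26900 m; Σt_B = 31610 m; Σ(ρt)_A = 76359000; Σ(ρt)_B = 89186500 (in m·kg/m³).
e = (26900 − 31610) − (76359000 − 89186500) / 3280 = −799 m.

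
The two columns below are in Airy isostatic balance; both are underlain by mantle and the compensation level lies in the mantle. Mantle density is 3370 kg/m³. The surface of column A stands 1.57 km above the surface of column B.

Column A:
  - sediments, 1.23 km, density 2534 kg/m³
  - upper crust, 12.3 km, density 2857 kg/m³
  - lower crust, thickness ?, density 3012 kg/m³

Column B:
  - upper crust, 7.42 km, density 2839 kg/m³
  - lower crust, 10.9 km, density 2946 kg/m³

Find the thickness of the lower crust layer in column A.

18.2 km

Take the compensation level at the base of the deeper column (depth z_c below the surface of column A) and equate Σ ρ_i t_i down to z_c; mantle fills any gap and the z_c terms cancel.
Column A: 1.23×2534 + 12.3×2857 + x×3012 + (z_c − 13.53 − x)×3370
Column B: 1.57×0 + 7.42×2839 + 10.9×2946 + (z_c − 1.57 − 18.32)×3370
The z_c×3370 term appears on both sides and cancels. Collect the known terms of each column as K = Σ(ρt)_known − 3370 × (depth of known layers): K_A = 38257.92 − 3370×13.53 = −7338.18; K_B = 53176.78 − 3370×(1.57 + 18.32) = −13852.52.
Balance: K_A − x×(3370 − 3012) = K_B, so x = (K_A − K_B)/(3370 − 3012) = 6514.34/358 = 18.2 km.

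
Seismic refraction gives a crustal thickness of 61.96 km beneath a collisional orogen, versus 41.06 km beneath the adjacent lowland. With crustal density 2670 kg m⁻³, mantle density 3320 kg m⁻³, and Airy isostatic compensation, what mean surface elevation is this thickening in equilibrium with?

Excess crust Δ = 61.96 km − 41.06 km = 20.9 km, split between elevation h and root r with h + r = Δ.
Airy balance ρ_c h = (ρ_m − ρ_c) r gives r = h ρ_c/(ρ_m − ρ_c), so h (1 + ρ_c/(ρ_m − ρ_c)) = Δ, i.e. h = Δ (ρ_m − ρ_c)/ρ_m.
h = 20.9 km × 650/3320 = 4.09 km.

4.09 km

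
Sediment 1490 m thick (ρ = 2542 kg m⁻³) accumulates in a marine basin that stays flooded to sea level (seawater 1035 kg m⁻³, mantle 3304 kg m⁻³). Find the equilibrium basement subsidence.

Submarine loading: the sediment displaces seawater, and the subsidence is in turn flooded, so s (ρ_m − ρ_w) = t (ρ_sed − ρ_w).
s = 1490 m × (2542 − 1035) / (3304 − 1035) = 990 m.

990 m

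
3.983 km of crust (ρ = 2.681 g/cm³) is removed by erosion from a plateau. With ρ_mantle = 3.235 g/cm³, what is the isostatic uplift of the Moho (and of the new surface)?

3.3 km

Unloading: uplift u = e ρ_c/ρ_m = 3.983 km × 2.681/3.235 = 3.3 km.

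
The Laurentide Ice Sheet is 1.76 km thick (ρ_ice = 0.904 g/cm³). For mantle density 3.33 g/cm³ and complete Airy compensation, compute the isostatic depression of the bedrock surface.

For local isostatic compensation: the ice load ρ_ice t is balanced by mantle displaced below, ρ_m s.
s = t ρ_ice / ρ_m = 1.76 km × 0.904/3.33 = 0.478 km.

0.478 km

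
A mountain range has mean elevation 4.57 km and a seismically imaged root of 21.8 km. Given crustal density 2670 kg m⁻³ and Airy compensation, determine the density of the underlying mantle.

3230 kg m⁻³

Airy balance: ρ_c h = (ρ_m − ρ_c) r → ρ_m = ρ_c (1 + h/r).
ρ_m = 2670 × (1 + 4.57 km/21.8 km) = 3230 kg m⁻³.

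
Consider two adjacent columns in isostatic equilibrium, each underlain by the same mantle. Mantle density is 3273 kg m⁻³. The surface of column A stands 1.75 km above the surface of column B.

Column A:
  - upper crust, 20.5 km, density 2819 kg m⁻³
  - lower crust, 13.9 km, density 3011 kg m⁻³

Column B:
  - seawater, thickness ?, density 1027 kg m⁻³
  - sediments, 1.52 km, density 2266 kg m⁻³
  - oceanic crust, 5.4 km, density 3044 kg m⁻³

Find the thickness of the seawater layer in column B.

Take the compensation level at the base of the deeper column (depth z_c below the surface of column A) and equate Σ ρ_i t_i down to z_c; mantle fills any gap and the z_c terms cancel.
Column A: 20.5×2819 + 13.9×3011 + (z_c − 34.4)×3273
Column B: 1.75×0 + x×1027 + 1.52×2266 + 5.4×3044 + (z_c − 1.75 − 6.92 − x)×3273
The z_c×3273 term appears on both sides and cancels. Collect the known terms of each column as K = Σ(ρt)_known − 3273 × (depth of known layers): K_A = 99642.4 − 3273×34.4 = −12948.8; K_B = 19881.92 − 3273×(1.75 + 6.92) = −8494.99.
Balance: K_A = K_B − x×(3273 − 1027), so x = (K_B − K_A)/(3273 − 1027) = 4453.81/2246 = 1.98 km.

1.98 km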